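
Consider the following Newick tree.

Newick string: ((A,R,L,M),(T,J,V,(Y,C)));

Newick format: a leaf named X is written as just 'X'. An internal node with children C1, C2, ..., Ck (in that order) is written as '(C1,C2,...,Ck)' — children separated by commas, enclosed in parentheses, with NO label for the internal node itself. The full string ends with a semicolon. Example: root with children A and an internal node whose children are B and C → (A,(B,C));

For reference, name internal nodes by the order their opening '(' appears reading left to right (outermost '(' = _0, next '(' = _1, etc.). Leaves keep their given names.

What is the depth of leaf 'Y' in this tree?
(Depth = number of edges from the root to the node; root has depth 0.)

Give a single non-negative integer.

Answer: 3

Derivation:
Newick: ((A,R,L,M),(T,J,V,(Y,C)));
Naming internals by '(' encounter order: outermost '(' = _0, next = _1, ...
Query node: Y
Path from root: _0 -> _2 -> _3 -> Y
Depth of Y: 3 (number of edges from root)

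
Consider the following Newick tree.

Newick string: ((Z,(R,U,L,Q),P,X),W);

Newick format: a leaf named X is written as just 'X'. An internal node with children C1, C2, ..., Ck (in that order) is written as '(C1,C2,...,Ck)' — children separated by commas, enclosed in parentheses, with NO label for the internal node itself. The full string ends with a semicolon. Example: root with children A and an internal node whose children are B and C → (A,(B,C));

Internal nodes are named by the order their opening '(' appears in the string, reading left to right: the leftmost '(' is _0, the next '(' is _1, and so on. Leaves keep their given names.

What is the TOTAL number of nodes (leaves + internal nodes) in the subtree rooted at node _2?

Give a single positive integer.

Newick: ((Z,(R,U,L,Q),P,X),W);
Locate _2: it is the '(' at position 4 (the 3rd '(' reading left to right).
Query: subtree rooted at _2
_2: subtree_size = 1 + 4
  R: subtree_size = 1 + 0
  U: subtree_size = 1 + 0
  L: subtree_size = 1 + 0
  Q: subtree_size = 1 + 0
Total subtree size of _2: 5

Answer: 5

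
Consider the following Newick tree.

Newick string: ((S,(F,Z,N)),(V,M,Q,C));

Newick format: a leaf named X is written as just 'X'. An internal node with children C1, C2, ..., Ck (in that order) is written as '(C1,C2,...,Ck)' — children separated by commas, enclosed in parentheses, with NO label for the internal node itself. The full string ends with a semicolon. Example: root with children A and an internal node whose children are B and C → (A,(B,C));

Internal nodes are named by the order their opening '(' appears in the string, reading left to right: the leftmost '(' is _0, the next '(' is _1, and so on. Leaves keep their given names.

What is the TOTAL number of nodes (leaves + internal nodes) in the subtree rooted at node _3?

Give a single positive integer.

Answer: 5

Derivation:
Newick: ((S,(F,Z,N)),(V,M,Q,C));
Locate _3: it is the '(' at position 13 (the 4th '(' reading left to right).
Query: subtree rooted at _3
_3: subtree_size = 1 + 4
  V: subtree_size = 1 + 0
  M: subtree_size = 1 + 0
  Q: subtree_size = 1 + 0
  C: subtree_size = 1 + 0
Total subtree size of _3: 5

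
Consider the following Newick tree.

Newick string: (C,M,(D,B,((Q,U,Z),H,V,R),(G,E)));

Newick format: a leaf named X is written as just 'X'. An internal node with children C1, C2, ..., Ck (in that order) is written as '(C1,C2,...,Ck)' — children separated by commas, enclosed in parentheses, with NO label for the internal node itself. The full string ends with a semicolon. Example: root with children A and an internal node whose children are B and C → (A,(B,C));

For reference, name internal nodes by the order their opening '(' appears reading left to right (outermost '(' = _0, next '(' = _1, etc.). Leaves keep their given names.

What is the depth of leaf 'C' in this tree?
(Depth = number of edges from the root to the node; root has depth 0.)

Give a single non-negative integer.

Newick: (C,M,(D,B,((Q,U,Z),H,V,R),(G,E)));
Naming internals by '(' encounter order: outermost '(' = _0, next = _1, ...
Query node: C
Path from root: _0 -> C
Depth of C: 1 (number of edges from root)

Answer: 1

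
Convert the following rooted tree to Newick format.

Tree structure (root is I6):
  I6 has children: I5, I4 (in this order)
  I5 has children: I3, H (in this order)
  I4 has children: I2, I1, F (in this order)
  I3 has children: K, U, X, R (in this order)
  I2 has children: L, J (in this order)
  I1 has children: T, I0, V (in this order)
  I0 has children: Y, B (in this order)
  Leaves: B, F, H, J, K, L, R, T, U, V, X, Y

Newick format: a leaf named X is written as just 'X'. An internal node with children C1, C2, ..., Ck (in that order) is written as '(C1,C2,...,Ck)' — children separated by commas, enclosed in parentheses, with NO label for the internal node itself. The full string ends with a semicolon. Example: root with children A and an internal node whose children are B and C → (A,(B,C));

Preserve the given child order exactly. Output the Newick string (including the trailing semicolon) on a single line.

Answer: (((K,U,X,R),H),((L,J),(T,(Y,B),V),F));

Derivation:
internal I6 with children ['I5', 'I4']
  internal I5 with children ['I3', 'H']
    internal I3 with children ['K', 'U', 'X', 'R']
      leaf 'K' → 'K'
      leaf 'U' → 'U'
      leaf 'X' → 'X'
      leaf 'R' → 'R'
    → '(K,U,X,R)'
    leaf 'H' → 'H'
  → '((K,U,X,R),H)'
  internal I4 with children ['I2', 'I1', 'F']
    internal I2 with children ['L', 'J']
      leaf 'L' → 'L'
      leaf 'J' → 'J'
    → '(L,J)'
    internal I1 with children ['T', 'I0', 'V']
      leaf 'T' → 'T'
      internal I0 with children ['Y', 'B']
        leaf 'Y' → 'Y'
        leaf 'B' → 'B'
      → '(Y,B)'
      leaf 'V' → 'V'
    → '(T,(Y,B),V)'
    leaf 'F' → 'F'
  → '((L,J),(T,(Y,B),V),F)'
→ '(((K,U,X,R),H),((L,J),(T,(Y,B),V),F))'
Final: (((K,U,X,R),H),((L,J),(T,(Y,B),V),F));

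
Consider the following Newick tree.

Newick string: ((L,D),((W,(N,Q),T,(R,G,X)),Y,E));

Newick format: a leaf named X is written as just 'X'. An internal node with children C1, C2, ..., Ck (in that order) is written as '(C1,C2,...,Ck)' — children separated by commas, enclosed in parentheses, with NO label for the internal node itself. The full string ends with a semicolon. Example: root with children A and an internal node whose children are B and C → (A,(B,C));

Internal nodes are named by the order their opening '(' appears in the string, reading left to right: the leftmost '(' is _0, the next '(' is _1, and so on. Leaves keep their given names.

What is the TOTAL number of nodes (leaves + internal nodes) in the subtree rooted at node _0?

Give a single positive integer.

Answer: 17

Derivation:
Newick: ((L,D),((W,(N,Q),T,(R,G,X)),Y,E));
Locate _0: it is the '(' at position 0 (the 1st '(' reading left to right).
Query: subtree rooted at _0
_0: subtree_size = 1 + 16
  _1: subtree_size = 1 + 2
    L: subtree_size = 1 + 0
    D: subtree_size = 1 + 0
  _2: subtree_size = 1 + 12
    _3: subtree_size = 1 + 9
      W: subtree_size = 1 + 0
      _4: subtree_size = 1 + 2
        N: subtree_size = 1 + 0
        Q: subtree_size = 1 + 0
      T: subtree_size = 1 + 0
      _5: subtree_size = 1 + 3
        R: subtree_size = 1 + 0
        G: subtree_size = 1 + 0
        X: subtree_size = 1 + 0
    Y: subtree_size = 1 + 0
    E: subtree_size = 1 + 0
Total subtree size of _0: 17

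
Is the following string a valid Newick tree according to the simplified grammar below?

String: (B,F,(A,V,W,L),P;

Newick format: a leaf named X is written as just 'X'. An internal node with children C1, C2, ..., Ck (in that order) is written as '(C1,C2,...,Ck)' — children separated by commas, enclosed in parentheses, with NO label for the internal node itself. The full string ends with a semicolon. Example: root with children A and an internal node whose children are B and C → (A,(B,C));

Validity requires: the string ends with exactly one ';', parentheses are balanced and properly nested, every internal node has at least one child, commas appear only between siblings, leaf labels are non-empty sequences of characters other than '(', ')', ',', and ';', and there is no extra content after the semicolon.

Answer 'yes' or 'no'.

Input: (B,F,(A,V,W,L),P;
Paren balance: 2 '(' vs 1 ')' MISMATCH
Ends with single ';': True
Full parse: FAILS (expected , or ) at pos 16)
Valid: False

Answer: no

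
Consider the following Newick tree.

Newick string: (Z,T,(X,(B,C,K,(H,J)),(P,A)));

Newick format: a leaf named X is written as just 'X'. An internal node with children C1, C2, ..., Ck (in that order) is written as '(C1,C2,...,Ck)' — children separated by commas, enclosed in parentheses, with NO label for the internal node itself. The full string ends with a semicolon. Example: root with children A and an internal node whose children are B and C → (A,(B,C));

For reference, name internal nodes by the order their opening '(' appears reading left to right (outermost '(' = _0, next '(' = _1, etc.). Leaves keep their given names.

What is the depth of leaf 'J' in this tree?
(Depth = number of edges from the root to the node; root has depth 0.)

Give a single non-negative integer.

Answer: 4

Derivation:
Newick: (Z,T,(X,(B,C,K,(H,J)),(P,A)));
Naming internals by '(' encounter order: outermost '(' = _0, next = _1, ...
Query node: J
Path from root: _0 -> _1 -> _2 -> _3 -> J
Depth of J: 4 (number of edges from root)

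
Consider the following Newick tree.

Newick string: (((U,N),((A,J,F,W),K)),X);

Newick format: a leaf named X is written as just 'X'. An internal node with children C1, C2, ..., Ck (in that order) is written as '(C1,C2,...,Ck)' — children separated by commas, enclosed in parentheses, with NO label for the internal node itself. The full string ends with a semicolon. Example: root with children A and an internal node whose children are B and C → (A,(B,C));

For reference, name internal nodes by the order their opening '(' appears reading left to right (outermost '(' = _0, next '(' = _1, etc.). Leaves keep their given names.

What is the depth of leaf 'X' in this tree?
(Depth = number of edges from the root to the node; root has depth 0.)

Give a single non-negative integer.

Answer: 1

Derivation:
Newick: (((U,N),((A,J,F,W),K)),X);
Naming internals by '(' encounter order: outermost '(' = _0, next = _1, ...
Query node: X
Path from root: _0 -> X
Depth of X: 1 (number of edges from root)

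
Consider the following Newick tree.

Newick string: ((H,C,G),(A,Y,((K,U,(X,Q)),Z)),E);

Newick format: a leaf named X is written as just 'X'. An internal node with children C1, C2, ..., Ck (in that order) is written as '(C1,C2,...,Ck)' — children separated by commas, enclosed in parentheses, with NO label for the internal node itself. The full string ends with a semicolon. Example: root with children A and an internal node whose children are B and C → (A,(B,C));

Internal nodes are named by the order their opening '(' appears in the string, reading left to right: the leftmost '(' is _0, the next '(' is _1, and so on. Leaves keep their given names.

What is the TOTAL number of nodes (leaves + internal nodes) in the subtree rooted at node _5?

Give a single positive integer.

Newick: ((H,C,G),(A,Y,((K,U,(X,Q)),Z)),E);
Locate _5: it is the '(' at position 20 (the 6th '(' reading left to right).
Query: subtree rooted at _5
_5: subtree_size = 1 + 2
  X: subtree_size = 1 + 0
  Q: subtree_size = 1 + 0
Total subtree size of _5: 3

Answer: 3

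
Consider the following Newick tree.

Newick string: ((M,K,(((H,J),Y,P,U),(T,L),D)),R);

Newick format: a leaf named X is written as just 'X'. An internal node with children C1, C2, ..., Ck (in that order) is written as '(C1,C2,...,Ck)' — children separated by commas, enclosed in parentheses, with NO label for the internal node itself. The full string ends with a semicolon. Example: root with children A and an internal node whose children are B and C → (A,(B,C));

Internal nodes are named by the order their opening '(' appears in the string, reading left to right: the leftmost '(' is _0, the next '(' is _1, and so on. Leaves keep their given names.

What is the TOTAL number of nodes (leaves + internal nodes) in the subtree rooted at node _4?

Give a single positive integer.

Newick: ((M,K,(((H,J),Y,P,U),(T,L),D)),R);
Locate _4: it is the '(' at position 8 (the 5th '(' reading left to right).
Query: subtree rooted at _4
_4: subtree_size = 1 + 2
  H: subtree_size = 1 + 0
  J: subtree_size = 1 + 0
Total subtree size of _4: 3

Answer: 3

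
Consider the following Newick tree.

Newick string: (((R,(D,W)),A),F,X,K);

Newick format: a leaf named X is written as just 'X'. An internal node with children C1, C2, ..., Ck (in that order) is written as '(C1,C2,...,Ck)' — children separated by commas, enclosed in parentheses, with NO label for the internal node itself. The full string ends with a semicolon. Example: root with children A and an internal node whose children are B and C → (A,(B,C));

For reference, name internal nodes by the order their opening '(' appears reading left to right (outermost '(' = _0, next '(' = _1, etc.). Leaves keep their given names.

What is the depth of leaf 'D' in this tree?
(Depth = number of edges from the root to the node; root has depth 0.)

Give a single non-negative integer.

Answer: 4

Derivation:
Newick: (((R,(D,W)),A),F,X,K);
Naming internals by '(' encounter order: outermost '(' = _0, next = _1, ...
Query node: D
Path from root: _0 -> _1 -> _2 -> _3 -> D
Depth of D: 4 (number of edges from root)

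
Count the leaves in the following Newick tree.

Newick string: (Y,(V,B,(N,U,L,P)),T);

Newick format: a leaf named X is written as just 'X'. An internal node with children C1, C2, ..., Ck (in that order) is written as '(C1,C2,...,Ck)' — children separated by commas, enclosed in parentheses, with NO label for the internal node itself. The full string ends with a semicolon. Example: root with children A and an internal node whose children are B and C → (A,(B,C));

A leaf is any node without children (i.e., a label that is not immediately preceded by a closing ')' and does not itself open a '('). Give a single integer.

Newick: (Y,(V,B,(N,U,L,P)),T);
Scan left-to-right; a leaf is any maximal label run not followed by '(':
  pos 1: leaf 'Y' → count = 1
  pos 4: leaf 'V' → count = 2
  pos 6: leaf 'B' → count = 3
  pos 9: leaf 'N' → count = 4
  pos 11: leaf 'U' → count = 5
  pos 13: leaf 'L' → count = 6
  pos 15: leaf 'P' → count = 7
  pos 19: leaf 'T' → count = 8
Total leaves: 8

Answer: 8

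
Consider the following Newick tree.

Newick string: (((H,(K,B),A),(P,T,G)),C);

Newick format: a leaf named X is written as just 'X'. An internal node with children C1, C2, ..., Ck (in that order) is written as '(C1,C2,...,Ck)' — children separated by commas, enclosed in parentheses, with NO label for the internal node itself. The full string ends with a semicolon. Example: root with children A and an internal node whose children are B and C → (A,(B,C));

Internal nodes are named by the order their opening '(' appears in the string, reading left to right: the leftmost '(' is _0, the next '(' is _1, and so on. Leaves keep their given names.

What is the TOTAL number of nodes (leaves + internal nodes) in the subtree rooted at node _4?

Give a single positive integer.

Answer: 4

Derivation:
Newick: (((H,(K,B),A),(P,T,G)),C);
Locate _4: it is the '(' at position 14 (the 5th '(' reading left to right).
Query: subtree rooted at _4
_4: subtree_size = 1 + 3
  P: subtree_size = 1 + 0
  T: subtree_size = 1 + 0
  G: subtree_size = 1 + 0
Total subtree size of _4: 4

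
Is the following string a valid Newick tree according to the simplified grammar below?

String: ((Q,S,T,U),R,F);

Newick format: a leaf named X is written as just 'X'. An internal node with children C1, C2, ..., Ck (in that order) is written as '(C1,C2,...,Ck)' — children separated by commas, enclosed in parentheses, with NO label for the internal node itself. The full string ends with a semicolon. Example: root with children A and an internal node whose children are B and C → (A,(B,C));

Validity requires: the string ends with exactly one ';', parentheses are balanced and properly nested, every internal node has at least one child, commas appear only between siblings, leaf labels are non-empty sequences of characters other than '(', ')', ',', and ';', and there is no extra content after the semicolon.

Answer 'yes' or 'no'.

Answer: yes

Derivation:
Input: ((Q,S,T,U),R,F);
Paren balance: 2 '(' vs 2 ')' OK
Ends with single ';': True
Full parse: OK
Valid: True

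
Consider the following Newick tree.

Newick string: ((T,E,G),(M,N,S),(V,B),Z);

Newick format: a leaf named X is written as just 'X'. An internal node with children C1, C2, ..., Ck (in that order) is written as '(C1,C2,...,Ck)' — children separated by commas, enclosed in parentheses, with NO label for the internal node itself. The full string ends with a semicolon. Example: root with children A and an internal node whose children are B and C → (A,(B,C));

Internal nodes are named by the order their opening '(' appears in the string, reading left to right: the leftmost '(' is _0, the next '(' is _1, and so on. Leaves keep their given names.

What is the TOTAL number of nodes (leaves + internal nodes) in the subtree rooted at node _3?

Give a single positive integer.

Answer: 3

Derivation:
Newick: ((T,E,G),(M,N,S),(V,B),Z);
Locate _3: it is the '(' at position 17 (the 4th '(' reading left to right).
Query: subtree rooted at _3
_3: subtree_size = 1 + 2
  V: subtree_size = 1 + 0
  B: subtree_size = 1 + 0
Total subtree size of _3: 3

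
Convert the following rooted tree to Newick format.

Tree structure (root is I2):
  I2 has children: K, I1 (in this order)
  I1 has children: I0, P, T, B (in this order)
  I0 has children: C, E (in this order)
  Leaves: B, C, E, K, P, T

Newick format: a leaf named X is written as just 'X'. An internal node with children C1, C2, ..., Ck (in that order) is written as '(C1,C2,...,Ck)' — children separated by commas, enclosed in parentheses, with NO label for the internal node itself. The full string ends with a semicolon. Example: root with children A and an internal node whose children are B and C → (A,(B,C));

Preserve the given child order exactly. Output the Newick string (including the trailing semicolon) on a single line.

Answer: (K,((C,E),P,T,B));

Derivation:
internal I2 with children ['K', 'I1']
  leaf 'K' → 'K'
  internal I1 with children ['I0', 'P', 'T', 'B']
    internal I0 with children ['C', 'E']
      leaf 'C' → 'C'
      leaf 'E' → 'E'
    → '(C,E)'
    leaf 'P' → 'P'
    leaf 'T' → 'T'
    leaf 'B' → 'B'
  → '((C,E),P,T,B)'
→ '(K,((C,E),P,T,B))'
Final: (K,((C,E),P,T,B));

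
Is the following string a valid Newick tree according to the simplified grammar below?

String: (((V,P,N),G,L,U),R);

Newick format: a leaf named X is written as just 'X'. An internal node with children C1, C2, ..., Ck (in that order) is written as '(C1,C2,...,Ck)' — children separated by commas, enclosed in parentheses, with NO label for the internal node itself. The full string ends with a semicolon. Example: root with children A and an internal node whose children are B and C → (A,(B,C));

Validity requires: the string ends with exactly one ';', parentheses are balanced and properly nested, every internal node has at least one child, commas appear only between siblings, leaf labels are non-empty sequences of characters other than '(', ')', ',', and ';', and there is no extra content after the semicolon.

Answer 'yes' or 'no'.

Input: (((V,P,N),G,L,U),R);
Paren balance: 3 '(' vs 3 ')' OK
Ends with single ';': True
Full parse: OK
Valid: True

Answer: yes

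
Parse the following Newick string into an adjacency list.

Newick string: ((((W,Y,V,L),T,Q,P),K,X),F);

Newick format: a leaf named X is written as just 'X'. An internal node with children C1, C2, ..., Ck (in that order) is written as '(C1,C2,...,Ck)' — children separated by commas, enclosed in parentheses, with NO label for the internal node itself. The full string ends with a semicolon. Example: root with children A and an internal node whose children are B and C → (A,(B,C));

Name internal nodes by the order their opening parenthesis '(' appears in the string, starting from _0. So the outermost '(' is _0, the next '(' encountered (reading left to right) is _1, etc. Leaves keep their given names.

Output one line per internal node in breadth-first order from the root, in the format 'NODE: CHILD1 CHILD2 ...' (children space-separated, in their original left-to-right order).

Input: ((((W,Y,V,L),T,Q,P),K,X),F);
Scanning left-to-right, naming '(' by encounter order:
  pos 0: '(' -> open internal node _0 (depth 1)
  pos 1: '(' -> open internal node _1 (depth 2)
  pos 2: '(' -> open internal node _2 (depth 3)
  pos 3: '(' -> open internal node _3 (depth 4)
  pos 11: ')' -> close internal node _3 (now at depth 3)
  pos 18: ')' -> close internal node _2 (now at depth 2)
  pos 23: ')' -> close internal node _1 (now at depth 1)
  pos 26: ')' -> close internal node _0 (now at depth 0)
Total internal nodes: 4
BFS adjacency from root:
  _0: _1 F
  _1: _2 K X
  _2: _3 T Q P
  _3: W Y V L

Answer: _0: _1 F
_1: _2 K X
_2: _3 T Q P
_3: W Y V L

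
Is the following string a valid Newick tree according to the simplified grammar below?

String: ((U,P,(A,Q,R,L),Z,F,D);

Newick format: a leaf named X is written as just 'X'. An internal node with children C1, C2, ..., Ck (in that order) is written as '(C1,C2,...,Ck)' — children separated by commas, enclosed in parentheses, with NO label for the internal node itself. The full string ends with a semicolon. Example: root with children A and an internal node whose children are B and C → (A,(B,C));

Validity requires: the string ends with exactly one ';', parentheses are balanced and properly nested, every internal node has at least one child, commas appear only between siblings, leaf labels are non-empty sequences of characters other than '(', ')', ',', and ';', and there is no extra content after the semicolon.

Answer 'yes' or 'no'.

Input: ((U,P,(A,Q,R,L),Z,F,D);
Paren balance: 3 '(' vs 2 ')' MISMATCH
Ends with single ';': True
Full parse: FAILS (expected , or ) at pos 22)
Valid: False

Answer: no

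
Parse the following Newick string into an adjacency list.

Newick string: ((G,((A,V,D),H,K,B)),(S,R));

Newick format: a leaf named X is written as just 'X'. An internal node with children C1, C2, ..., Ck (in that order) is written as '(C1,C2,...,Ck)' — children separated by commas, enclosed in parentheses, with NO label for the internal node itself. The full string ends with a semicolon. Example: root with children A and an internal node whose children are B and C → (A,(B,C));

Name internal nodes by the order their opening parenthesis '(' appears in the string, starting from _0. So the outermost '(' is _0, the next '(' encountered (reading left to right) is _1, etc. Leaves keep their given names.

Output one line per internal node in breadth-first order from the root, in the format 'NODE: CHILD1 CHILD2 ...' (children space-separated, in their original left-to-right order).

Answer: _0: _1 _4
_1: G _2
_4: S R
_2: _3 H K B
_3: A V D

Derivation:
Input: ((G,((A,V,D),H,K,B)),(S,R));
Scanning left-to-right, naming '(' by encounter order:
  pos 0: '(' -> open internal node _0 (depth 1)
  pos 1: '(' -> open internal node _1 (depth 2)
  pos 4: '(' -> open internal node _2 (depth 3)
  pos 5: '(' -> open internal node _3 (depth 4)
  pos 11: ')' -> close internal node _3 (now at depth 3)
  pos 18: ')' -> close internal node _2 (now at depth 2)
  pos 19: ')' -> close internal node _1 (now at depth 1)
  pos 21: '(' -> open internal node _4 (depth 2)
  pos 25: ')' -> close internal node _4 (now at depth 1)
  pos 26: ')' -> close internal node _0 (now at depth 0)
Total internal nodes: 5
BFS adjacency from root:
  _0: _1 _4
  _1: G _2
  _4: S R
  _2: _3 H K B
  _3: A V D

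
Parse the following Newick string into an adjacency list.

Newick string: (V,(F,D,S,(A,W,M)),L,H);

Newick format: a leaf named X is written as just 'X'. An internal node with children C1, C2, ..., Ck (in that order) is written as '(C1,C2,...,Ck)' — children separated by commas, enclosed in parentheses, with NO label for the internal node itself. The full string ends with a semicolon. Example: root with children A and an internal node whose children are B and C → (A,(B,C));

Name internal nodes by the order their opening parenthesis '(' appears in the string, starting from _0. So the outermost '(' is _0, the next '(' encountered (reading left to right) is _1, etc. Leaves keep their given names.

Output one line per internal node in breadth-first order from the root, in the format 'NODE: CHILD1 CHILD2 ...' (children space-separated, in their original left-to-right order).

Answer: _0: V _1 L H
_1: F D S _2
_2: A W M

Derivation:
Input: (V,(F,D,S,(A,W,M)),L,H);
Scanning left-to-right, naming '(' by encounter order:
  pos 0: '(' -> open internal node _0 (depth 1)
  pos 3: '(' -> open internal node _1 (depth 2)
  pos 10: '(' -> open internal node _2 (depth 3)
  pos 16: ')' -> close internal node _2 (now at depth 2)
  pos 17: ')' -> close internal node _1 (now at depth 1)
  pos 22: ')' -> close internal node _0 (now at depth 0)
Total internal nodes: 3
BFS adjacency from root:
  _0: V _1 L H
  _1: F D S _2
  _2: A W M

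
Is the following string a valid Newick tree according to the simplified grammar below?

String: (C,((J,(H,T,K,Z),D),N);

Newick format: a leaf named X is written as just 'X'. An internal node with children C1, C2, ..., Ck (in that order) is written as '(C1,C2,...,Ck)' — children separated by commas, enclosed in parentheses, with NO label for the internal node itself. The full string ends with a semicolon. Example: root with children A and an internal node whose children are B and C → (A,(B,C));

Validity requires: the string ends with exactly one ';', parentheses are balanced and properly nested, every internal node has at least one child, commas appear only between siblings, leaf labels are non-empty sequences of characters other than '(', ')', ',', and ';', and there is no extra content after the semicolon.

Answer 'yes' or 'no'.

Input: (C,((J,(H,T,K,Z),D),N);
Paren balance: 4 '(' vs 3 ')' MISMATCH
Ends with single ';': True
Full parse: FAILS (expected , or ) at pos 22)
Valid: False

Answer: no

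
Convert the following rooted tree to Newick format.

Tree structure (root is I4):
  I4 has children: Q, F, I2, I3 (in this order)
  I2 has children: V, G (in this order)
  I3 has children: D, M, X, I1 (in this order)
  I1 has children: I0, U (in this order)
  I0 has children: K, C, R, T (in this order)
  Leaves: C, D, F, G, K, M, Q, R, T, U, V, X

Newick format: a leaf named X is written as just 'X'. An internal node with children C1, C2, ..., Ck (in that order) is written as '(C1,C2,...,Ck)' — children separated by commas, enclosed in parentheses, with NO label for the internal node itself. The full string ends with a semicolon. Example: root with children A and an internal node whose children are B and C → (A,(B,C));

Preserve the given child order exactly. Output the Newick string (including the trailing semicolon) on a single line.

Answer: (Q,F,(V,G),(D,M,X,((K,C,R,T),U)));

Derivation:
internal I4 with children ['Q', 'F', 'I2', 'I3']
  leaf 'Q' → 'Q'
  leaf 'F' → 'F'
  internal I2 with children ['V', 'G']
    leaf 'V' → 'V'
    leaf 'G' → 'G'
  → '(V,G)'
  internal I3 with children ['D', 'M', 'X', 'I1']
    leaf 'D' → 'D'
    leaf 'M' → 'M'
    leaf 'X' → 'X'
    internal I1 with children ['I0', 'U']
      internal I0 with children ['K', 'C', 'R', 'T']
        leaf 'K' → 'K'
        leaf 'C' → 'C'
        leaf 'R' → 'R'
        leaf 'T' → 'T'
      → '(K,C,R,T)'
      leaf 'U' → 'U'
    → '((K,C,R,T),U)'
  → '(D,M,X,((K,C,R,T),U))'
→ '(Q,F,(V,G),(D,M,X,((K,C,R,T),U)))'
Final: (Q,F,(V,G),(D,M,X,((K,C,R,T),U)));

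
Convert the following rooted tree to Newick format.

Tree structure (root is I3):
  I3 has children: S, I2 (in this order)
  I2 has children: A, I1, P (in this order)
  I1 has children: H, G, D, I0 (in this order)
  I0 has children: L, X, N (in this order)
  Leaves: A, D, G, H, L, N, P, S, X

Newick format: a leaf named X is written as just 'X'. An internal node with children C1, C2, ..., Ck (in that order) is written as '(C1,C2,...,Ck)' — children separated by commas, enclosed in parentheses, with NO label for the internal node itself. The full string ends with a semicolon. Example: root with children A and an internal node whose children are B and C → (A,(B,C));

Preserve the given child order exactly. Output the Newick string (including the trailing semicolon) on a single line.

Answer: (S,(A,(H,G,D,(L,X,N)),P));

Derivation:
internal I3 with children ['S', 'I2']
  leaf 'S' → 'S'
  internal I2 with children ['A', 'I1', 'P']
    leaf 'A' → 'A'
    internal I1 with children ['H', 'G', 'D', 'I0']
      leaf 'H' → 'H'
      leaf 'G' → 'G'
      leaf 'D' → 'D'
      internal I0 with children ['L', 'X', 'N']
        leaf 'L' → 'L'
        leaf 'X' → 'X'
        leaf 'N' → 'N'
      → '(L,X,N)'
    → '(H,G,D,(L,X,N))'
    leaf 'P' → 'P'
  → '(A,(H,G,D,(L,X,N)),P)'
→ '(S,(A,(H,G,D,(L,X,N)),P))'
Final: (S,(A,(H,G,D,(L,X,N)),P));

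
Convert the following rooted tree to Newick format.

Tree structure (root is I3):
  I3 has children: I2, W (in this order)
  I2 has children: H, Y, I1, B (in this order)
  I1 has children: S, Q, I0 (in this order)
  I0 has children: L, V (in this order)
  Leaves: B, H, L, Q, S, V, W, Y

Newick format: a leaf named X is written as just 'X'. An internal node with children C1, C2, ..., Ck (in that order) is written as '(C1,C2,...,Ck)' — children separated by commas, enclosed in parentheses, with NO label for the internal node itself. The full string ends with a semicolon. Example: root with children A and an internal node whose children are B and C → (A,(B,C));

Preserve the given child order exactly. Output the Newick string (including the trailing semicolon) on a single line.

internal I3 with children ['I2', 'W']
  internal I2 with children ['H', 'Y', 'I1', 'B']
    leaf 'H' → 'H'
    leaf 'Y' → 'Y'
    internal I1 with children ['S', 'Q', 'I0']
      leaf 'S' → 'S'
      leaf 'Q' → 'Q'
      internal I0 with children ['L', 'V']
        leaf 'L' → 'L'
        leaf 'V' → 'V'
      → '(L,V)'
    → '(S,Q,(L,V))'
    leaf 'B' → 'B'
  → '(H,Y,(S,Q,(L,V)),B)'
  leaf 'W' → 'W'
→ '((H,Y,(S,Q,(L,V)),B),W)'
Final: ((H,Y,(S,Q,(L,V)),B),W);

Answer: ((H,Y,(S,Q,(L,V)),B),W);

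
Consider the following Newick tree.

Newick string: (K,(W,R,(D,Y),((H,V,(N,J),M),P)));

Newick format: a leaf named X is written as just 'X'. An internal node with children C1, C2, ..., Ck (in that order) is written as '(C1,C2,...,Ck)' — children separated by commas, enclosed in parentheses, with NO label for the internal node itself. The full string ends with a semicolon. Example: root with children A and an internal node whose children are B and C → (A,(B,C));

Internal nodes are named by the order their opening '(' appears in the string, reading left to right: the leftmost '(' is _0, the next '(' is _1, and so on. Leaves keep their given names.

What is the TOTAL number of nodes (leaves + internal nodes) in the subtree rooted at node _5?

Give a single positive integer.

Newick: (K,(W,R,(D,Y),((H,V,(N,J),M),P)));
Locate _5: it is the '(' at position 20 (the 6th '(' reading left to right).
Query: subtree rooted at _5
_5: subtree_size = 1 + 2
  N: subtree_size = 1 + 0
  J: subtree_size = 1 + 0
Total subtree size of _5: 3

Answer: 3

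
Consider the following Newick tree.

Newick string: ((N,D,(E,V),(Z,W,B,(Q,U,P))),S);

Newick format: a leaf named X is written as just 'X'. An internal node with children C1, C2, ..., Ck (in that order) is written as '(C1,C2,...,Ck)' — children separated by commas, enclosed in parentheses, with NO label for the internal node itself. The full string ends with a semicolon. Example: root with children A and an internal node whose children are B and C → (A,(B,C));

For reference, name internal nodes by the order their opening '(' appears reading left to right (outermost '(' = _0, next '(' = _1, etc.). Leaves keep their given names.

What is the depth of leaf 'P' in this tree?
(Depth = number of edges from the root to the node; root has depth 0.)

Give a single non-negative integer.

Newick: ((N,D,(E,V),(Z,W,B,(Q,U,P))),S);
Naming internals by '(' encounter order: outermost '(' = _0, next = _1, ...
Query node: P
Path from root: _0 -> _1 -> _3 -> _4 -> P
Depth of P: 4 (number of edges from root)

Answer: 4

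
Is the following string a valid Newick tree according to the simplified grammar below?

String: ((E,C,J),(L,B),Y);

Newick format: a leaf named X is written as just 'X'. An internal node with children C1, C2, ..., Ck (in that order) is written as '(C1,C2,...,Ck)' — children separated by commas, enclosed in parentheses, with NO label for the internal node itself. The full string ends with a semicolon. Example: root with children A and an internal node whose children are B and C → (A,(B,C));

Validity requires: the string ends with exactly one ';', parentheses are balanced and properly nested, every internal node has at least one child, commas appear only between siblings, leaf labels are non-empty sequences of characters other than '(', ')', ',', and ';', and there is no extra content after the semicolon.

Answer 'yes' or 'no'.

Answer: yes

Derivation:
Input: ((E,C,J),(L,B),Y);
Paren balance: 3 '(' vs 3 ')' OK
Ends with single ';': True
Full parse: OK
Valid: True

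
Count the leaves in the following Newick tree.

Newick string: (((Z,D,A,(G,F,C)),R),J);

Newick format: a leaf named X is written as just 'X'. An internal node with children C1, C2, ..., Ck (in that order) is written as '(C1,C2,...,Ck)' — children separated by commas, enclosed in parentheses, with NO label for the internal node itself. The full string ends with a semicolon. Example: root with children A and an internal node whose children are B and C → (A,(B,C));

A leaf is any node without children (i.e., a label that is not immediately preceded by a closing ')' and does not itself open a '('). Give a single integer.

Answer: 8

Derivation:
Newick: (((Z,D,A,(G,F,C)),R),J);
Scan left-to-right; a leaf is any maximal label run not followed by '(':
  pos 3: leaf 'Z' → count = 1
  pos 5: leaf 'D' → count = 2
  pos 7: leaf 'A' → count = 3
  pos 10: leaf 'G' → count = 4
  pos 12: leaf 'F' → count = 5
  pos 14: leaf 'C' → count = 6
  pos 18: leaf 'R' → count = 7
  pos 21: leaf 'J' → count = 8
Total leaves: 8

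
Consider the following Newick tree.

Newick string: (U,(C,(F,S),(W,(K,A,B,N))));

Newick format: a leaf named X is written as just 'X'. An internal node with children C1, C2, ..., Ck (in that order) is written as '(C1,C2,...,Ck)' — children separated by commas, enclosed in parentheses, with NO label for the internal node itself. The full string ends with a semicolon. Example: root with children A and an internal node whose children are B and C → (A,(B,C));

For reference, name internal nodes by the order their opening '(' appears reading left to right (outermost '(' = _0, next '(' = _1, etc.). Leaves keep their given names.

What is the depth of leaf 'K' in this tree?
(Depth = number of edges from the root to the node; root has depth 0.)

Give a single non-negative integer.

Answer: 4

Derivation:
Newick: (U,(C,(F,S),(W,(K,A,B,N))));
Naming internals by '(' encounter order: outermost '(' = _0, next = _1, ...
Query node: K
Path from root: _0 -> _1 -> _3 -> _4 -> K
Depth of K: 4 (number of edges from root)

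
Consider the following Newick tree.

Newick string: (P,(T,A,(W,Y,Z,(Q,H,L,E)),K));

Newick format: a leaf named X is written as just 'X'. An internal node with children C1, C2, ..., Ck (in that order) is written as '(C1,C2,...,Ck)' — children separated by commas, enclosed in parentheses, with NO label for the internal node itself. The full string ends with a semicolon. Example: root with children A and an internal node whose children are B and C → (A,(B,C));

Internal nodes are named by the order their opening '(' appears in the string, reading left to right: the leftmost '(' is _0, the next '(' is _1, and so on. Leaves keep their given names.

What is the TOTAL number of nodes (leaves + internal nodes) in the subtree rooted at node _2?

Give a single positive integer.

Answer: 9

Derivation:
Newick: (P,(T,A,(W,Y,Z,(Q,H,L,E)),K));
Locate _2: it is the '(' at position 8 (the 3rd '(' reading left to right).
Query: subtree rooted at _2
_2: subtree_size = 1 + 8
  W: subtree_size = 1 + 0
  Y: subtree_size = 1 + 0
  Z: subtree_size = 1 + 0
  _3: subtree_size = 1 + 4
    Q: subtree_size = 1 + 0
    H: subtree_size = 1 + 0
    L: subtree_size = 1 + 0
    E: subtree_size = 1 + 0
Total subtree size of _2: 9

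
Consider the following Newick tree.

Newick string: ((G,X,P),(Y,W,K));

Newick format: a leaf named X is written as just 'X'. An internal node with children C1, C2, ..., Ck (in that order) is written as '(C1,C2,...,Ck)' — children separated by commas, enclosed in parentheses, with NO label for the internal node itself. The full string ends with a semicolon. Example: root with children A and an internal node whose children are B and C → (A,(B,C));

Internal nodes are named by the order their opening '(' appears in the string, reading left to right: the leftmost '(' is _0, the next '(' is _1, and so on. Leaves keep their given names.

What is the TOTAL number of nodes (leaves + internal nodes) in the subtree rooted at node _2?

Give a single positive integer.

Newick: ((G,X,P),(Y,W,K));
Locate _2: it is the '(' at position 9 (the 3rd '(' reading left to right).
Query: subtree rooted at _2
_2: subtree_size = 1 + 3
  Y: subtree_size = 1 + 0
  W: subtree_size = 1 + 0
  K: subtree_size = 1 + 0
Total subtree size of _2: 4

Answer: 4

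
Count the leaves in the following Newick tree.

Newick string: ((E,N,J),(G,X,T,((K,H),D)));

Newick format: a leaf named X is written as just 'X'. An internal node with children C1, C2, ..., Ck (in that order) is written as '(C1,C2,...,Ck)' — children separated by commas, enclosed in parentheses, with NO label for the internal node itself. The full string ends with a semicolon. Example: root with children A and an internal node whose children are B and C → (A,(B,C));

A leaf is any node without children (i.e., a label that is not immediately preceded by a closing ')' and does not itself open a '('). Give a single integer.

Newick: ((E,N,J),(G,X,T,((K,H),D)));
Scan left-to-right; a leaf is any maximal label run not followed by '(':
  pos 2: leaf 'E' → count = 1
  pos 4: leaf 'N' → count = 2
  pos 6: leaf 'J' → count = 3
  pos 10: leaf 'G' → count = 4
  pos 12: leaf 'X' → count = 5
  pos 14: leaf 'T' → count = 6
  pos 18: leaf 'K' → count = 7
  pos 20: leaf 'H' → count = 8
  pos 23: leaf 'D' → count = 9
Total leaves: 9

Answer: 9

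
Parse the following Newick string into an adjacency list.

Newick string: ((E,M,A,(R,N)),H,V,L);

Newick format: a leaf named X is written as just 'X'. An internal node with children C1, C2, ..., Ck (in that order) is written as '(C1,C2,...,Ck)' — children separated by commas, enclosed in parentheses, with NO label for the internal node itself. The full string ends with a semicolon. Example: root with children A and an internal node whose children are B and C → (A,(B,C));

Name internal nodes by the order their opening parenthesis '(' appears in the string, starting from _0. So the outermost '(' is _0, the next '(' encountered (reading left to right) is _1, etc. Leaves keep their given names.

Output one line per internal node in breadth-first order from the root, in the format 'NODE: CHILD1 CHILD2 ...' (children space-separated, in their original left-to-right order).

Input: ((E,M,A,(R,N)),H,V,L);
Scanning left-to-right, naming '(' by encounter order:
  pos 0: '(' -> open internal node _0 (depth 1)
  pos 1: '(' -> open internal node _1 (depth 2)
  pos 8: '(' -> open internal node _2 (depth 3)
  pos 12: ')' -> close internal node _2 (now at depth 2)
  pos 13: ')' -> close internal node _1 (now at depth 1)
  pos 20: ')' -> close internal node _0 (now at depth 0)
Total internal nodes: 3
BFS adjacency from root:
  _0: _1 H V L
  _1: E M A _2
  _2: R N

Answer: _0: _1 H V L
_1: E M A _2
_2: R N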